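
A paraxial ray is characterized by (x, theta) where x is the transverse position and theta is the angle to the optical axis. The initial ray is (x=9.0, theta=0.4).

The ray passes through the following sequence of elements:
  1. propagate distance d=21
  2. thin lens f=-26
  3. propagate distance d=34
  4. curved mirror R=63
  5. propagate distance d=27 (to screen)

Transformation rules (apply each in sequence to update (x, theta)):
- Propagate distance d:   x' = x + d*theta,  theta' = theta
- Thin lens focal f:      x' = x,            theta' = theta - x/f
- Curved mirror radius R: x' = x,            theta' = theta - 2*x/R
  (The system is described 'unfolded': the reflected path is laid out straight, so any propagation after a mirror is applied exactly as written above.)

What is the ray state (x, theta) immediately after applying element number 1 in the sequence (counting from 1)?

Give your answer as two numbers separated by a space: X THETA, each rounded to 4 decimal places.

Answer: 17.4000 0.4000

Derivation:
Initial: x=9.0000 theta=0.4000
After 1 (propagate distance d=21): x=17.4000 theta=0.4000
Rounded to 4 decimal places: x = 17.4000, theta = 0.4000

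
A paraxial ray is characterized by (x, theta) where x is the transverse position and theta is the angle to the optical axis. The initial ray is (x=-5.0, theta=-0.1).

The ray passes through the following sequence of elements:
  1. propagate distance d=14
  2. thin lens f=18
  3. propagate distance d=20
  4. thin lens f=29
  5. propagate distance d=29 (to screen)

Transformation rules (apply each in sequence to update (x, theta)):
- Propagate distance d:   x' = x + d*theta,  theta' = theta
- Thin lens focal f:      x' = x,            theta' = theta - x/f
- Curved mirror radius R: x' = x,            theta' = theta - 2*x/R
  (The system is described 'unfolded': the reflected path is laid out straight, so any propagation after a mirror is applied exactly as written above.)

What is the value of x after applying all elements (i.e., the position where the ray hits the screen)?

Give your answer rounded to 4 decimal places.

Initial: x=-5.0000 theta=-0.1000
After 1 (propagate distance d=14): x=-6.4000 theta=-0.1000
After 2 (thin lens f=18): x=-6.4000 theta=23/90 (≈0.2556)
After 3 (propagate distance d=20): x=-58/45 (≈-1.2889) theta=23/90 (≈0.2556)
After 4 (thin lens f=29): x=-58/45 (≈-1.2889) theta=0.3000
After 5 (propagate distance d=29 (to screen)): x=667/90 (≈7.4111) theta=0.3000
Rounded to 4 decimal places: x = 7.4111

Answer: 7.4111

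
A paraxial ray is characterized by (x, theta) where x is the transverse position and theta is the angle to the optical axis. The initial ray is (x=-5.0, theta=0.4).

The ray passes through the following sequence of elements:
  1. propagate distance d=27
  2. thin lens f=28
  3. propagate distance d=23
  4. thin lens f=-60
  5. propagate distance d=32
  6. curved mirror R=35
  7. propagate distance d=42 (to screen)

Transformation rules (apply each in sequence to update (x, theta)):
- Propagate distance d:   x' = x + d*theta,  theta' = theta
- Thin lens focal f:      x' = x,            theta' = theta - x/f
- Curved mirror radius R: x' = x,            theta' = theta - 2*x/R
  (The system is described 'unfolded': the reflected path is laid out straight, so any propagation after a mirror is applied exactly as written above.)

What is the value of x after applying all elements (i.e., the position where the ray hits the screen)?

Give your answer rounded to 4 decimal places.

Answer: -15.3477

Derivation:
Initial: x=-5.0000 theta=0.4000
After 1 (propagate distance d=27): x=5.8000 theta=0.4000
After 2 (thin lens f=28): x=5.8000 theta=27/140 (≈0.1929)
After 3 (propagate distance d=23): x=1433/140 (≈10.2357) theta=27/140 (≈0.1929)
After 4 (thin lens f=-60): x=1433/140 (≈10.2357) theta=3053/8400 (≈0.3635)
After 5 (propagate distance d=32): x=45919/2100 (≈21.8662) theta=3053/8400 (≈0.3635)
After 6 (curved mirror R=35): x=45919/2100 (≈21.8662) theta=-260497/294000 (≈-0.8860)
After 7 (propagate distance d=42 (to screen)): x=-46043/3000 (≈-15.3477) theta=-260497/294000 (≈-0.8860)
Rounded to 4 decimal places: x = -15.3477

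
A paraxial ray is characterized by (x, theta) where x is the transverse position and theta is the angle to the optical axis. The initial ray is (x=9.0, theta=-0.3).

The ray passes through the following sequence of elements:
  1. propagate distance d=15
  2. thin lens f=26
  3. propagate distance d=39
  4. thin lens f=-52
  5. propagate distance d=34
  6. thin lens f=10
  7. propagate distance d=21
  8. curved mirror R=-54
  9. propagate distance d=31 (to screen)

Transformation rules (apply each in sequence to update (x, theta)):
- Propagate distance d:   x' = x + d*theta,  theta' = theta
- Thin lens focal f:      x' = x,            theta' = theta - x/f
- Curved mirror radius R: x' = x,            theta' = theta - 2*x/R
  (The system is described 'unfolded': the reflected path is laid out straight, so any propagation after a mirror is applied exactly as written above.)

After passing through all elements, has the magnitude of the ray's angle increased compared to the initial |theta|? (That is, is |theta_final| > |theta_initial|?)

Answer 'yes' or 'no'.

Answer: yes

Derivation:
Initial: x=9.0000 theta=-0.3000
After 1 (propagate distance d=15): x=4.5000 theta=-0.3000
After 2 (thin lens f=26): x=4.5000 theta=-123/260 (≈-0.4731)
After 3 (propagate distance d=39): x=-13.9500 theta=-123/260 (≈-0.4731)
After 4 (thin lens f=-52): x=-13.9500 theta=-771/1040 (≈-0.7413)
After 5 (propagate distance d=34): x=-20361/520 (≈-39.1558) theta=-771/1040 (≈-0.7413)
After 6 (thin lens f=10): x=-20361/520 (≈-39.1558) theta=8253/2600 (≈3.1742)
After 7 (propagate distance d=21): x=17877/650 (≈27.5031) theta=8253/2600 (≈3.1742)
After 8 (curved mirror R=-54): x=17877/650 (≈27.5031) theta=98113/23400 (≈4.1929)
After 9 (propagate distance d=31 (to screen)): x=147403/936 (≈157.4818) theta=98113/23400 (≈4.1929)
|theta_initial|=0.3000 |theta_final|=98113/23400 (≈4.1929) -> increased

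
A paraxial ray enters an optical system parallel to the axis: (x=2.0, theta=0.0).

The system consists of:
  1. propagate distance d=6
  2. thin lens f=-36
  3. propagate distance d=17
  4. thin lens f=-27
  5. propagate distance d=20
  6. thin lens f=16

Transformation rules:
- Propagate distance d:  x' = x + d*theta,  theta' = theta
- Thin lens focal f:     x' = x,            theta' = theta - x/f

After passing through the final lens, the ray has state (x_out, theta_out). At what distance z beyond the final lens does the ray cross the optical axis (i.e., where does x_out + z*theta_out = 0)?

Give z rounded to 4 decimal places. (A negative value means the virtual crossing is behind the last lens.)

Answer: 27.6962

Derivation:
Initial: x=2.0000 theta=0.0000
After 1 (propagate distance d=6): x=2.0000 theta=0.0000
After 2 (thin lens f=-36): x=2.0000 theta=1/18 (≈0.0556)
After 3 (propagate distance d=17): x=53/18 (≈2.9444) theta=1/18 (≈0.0556)
After 4 (thin lens f=-27): x=53/18 (≈2.9444) theta=40/243 (≈0.1646)
After 5 (propagate distance d=20): x=3031/486 (≈6.2366) theta=40/243 (≈0.1646)
After 6 (thin lens f=16): x=3031/486 (≈6.2366) theta=-1751/7776 (≈-0.2252)
z_focus = -x_out/theta_out = -(3031/486)/(-1751/7776) = 48496/1751 ≈ 27.6962
Rounded to 4 decimal places: z = 27.6962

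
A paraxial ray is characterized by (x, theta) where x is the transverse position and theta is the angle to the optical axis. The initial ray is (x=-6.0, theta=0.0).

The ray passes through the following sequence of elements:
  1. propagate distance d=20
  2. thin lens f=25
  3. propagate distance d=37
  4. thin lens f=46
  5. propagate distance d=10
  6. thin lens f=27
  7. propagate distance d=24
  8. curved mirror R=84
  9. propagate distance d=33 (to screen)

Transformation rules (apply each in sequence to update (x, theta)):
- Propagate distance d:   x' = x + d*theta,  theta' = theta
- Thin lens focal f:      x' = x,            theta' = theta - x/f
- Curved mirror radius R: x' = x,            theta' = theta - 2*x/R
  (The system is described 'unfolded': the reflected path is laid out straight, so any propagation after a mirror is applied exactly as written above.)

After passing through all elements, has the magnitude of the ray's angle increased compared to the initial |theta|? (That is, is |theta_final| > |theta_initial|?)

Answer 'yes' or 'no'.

Initial: x=-6.0000 theta=0.0000
After 1 (propagate distance d=20): x=-6.0000 theta=0.0000
After 2 (thin lens f=25): x=-6.0000 theta=0.2400
After 3 (propagate distance d=37): x=2.8800 theta=0.2400
After 4 (thin lens f=46): x=2.8800 theta=102/575 (≈0.1774)
After 5 (propagate distance d=10): x=2676/575 (≈4.6539) theta=102/575 (≈0.1774)
After 6 (thin lens f=27): x=2676/575 (≈4.6539) theta=26/5175 (≈0.0050)
After 7 (propagate distance d=24): x=8236/1725 (≈4.7745) theta=26/5175 (≈0.0050)
After 8 (curved mirror R=84): x=8236/1725 (≈4.7745) theta=-1312/12075 (≈-0.1087)
After 9 (propagate distance d=33 (to screen)): x=14356/12075 (≈1.1889) theta=-1312/12075 (≈-0.1087)
|theta_initial|=0.0000 |theta_final|=1312/12075 (≈0.1087) -> increased

Answer: yes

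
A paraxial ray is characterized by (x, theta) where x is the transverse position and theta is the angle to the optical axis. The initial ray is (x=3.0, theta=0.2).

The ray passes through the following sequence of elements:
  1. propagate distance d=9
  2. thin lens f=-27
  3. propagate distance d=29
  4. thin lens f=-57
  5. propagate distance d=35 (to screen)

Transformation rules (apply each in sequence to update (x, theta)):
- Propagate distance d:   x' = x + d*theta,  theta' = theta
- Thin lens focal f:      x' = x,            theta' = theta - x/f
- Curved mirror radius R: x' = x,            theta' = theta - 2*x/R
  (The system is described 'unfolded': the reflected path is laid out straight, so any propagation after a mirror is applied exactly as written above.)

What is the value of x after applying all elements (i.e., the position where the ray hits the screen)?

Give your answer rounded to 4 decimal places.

Answer: 38.6522

Derivation:
Initial: x=3.0000 theta=0.2000
After 1 (propagate distance d=9): x=4.8000 theta=0.2000
After 2 (thin lens f=-27): x=4.8000 theta=17/45 (≈0.3778)
After 3 (propagate distance d=29): x=709/45 (≈15.7556) theta=17/45 (≈0.3778)
After 4 (thin lens f=-57): x=709/45 (≈15.7556) theta=1678/2565 (≈0.6542)
After 5 (propagate distance d=35 (to screen)): x=99143/2565 (≈38.6522) theta=1678/2565 (≈0.6542)
Rounded to 4 decimal places: x = 38.6522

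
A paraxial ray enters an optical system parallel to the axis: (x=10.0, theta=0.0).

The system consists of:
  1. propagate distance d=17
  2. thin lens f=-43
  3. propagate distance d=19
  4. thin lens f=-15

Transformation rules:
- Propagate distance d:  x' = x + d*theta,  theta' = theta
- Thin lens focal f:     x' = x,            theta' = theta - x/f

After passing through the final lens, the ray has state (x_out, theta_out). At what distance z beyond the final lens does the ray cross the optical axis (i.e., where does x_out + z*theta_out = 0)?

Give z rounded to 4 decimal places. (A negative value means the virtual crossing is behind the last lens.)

Initial: x=10.0000 theta=0.0000
After 1 (propagate distance d=17): x=10.0000 theta=0.0000
After 2 (thin lens f=-43): x=10.0000 theta=10/43 (≈0.2326)
After 3 (propagate distance d=19): x=620/43 (≈14.4186) theta=10/43 (≈0.2326)
After 4 (thin lens f=-15): x=620/43 (≈14.4186) theta=154/129 (≈1.1938)
z_focus = -x_out/theta_out = -(620/43)/(154/129) = -930/77 ≈ -12.0779
Rounded to 4 decimal places: z = -12.0779

Answer: -12.0779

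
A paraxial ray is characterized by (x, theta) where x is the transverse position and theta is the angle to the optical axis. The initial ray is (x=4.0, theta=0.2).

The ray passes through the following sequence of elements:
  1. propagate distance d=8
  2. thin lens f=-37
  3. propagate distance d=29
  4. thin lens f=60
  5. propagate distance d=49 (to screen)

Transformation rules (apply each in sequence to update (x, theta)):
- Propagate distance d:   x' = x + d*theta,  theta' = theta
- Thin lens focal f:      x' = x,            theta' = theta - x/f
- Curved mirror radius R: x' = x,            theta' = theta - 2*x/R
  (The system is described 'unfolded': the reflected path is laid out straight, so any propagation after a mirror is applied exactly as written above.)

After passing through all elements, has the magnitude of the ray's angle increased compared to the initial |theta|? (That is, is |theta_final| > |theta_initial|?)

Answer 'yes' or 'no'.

Answer: no

Derivation:
Initial: x=4.0000 theta=0.2000
After 1 (propagate distance d=8): x=5.6000 theta=0.2000
After 2 (thin lens f=-37): x=5.6000 theta=13/37 (≈0.3514)
After 3 (propagate distance d=29): x=2921/185 (≈15.7892) theta=13/37 (≈0.3514)
After 4 (thin lens f=60): x=2921/185 (≈15.7892) theta=979/11100 (≈0.0882)
After 5 (propagate distance d=49 (to screen)): x=223231/11100 (≈20.1109) theta=979/11100 (≈0.0882)
|theta_initial|=0.2000 |theta_final|=979/11100 (≈0.0882) -> not increased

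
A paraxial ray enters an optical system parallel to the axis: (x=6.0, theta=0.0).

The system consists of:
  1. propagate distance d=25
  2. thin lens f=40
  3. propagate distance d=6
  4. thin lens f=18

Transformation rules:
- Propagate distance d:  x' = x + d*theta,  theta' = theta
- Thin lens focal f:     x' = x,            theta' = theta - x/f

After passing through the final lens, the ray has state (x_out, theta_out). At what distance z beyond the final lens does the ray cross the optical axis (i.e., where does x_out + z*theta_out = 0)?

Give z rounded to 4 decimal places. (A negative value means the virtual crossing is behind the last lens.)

Answer: 11.7692

Derivation:
Initial: x=6.0000 theta=0.0000
After 1 (propagate distance d=25): x=6.0000 theta=0.0000
After 2 (thin lens f=40): x=6.0000 theta=-0.1500
After 3 (propagate distance d=6): x=5.1000 theta=-0.1500
After 4 (thin lens f=18): x=5.1000 theta=-13/30 (≈-0.4333)
z_focus = -x_out/theta_out = -(5.1000)/(-13/30) = 153/13 ≈ 11.7692
Rounded to 4 decimal places: z = 11.7692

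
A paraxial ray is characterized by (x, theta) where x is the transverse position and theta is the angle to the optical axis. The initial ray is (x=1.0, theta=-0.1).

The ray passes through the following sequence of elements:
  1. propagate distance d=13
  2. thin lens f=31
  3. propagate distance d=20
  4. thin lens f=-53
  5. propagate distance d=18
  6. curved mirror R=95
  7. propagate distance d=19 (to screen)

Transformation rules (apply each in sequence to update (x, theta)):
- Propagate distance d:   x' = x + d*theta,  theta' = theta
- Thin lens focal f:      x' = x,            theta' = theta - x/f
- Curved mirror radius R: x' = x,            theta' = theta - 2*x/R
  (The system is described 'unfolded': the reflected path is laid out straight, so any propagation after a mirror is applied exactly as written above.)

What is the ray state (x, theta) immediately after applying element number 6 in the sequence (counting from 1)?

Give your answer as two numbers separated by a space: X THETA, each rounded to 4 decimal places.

Answer: -4.4477 -0.0364

Derivation:
Initial: x=1.0000 theta=-0.1000
After 1 (propagate distance d=13): x=-0.3000 theta=-0.1000
After 2 (thin lens f=31): x=-0.3000 theta=-14/155 (≈-0.0903)
After 3 (propagate distance d=20): x=-653/310 (≈-2.1065) theta=-14/155 (≈-0.0903)
After 4 (thin lens f=-53): x=-653/310 (≈-2.1065) theta=-2137/16430 (≈-0.1301)
After 5 (propagate distance d=18): x=-14615/3286 (≈-4.4477) theta=-2137/16430 (≈-0.1301)
After 6 (curved mirror R=95): x=-14615/3286 (≈-4.4477) theta=-11373/312170 (≈-0.0364)
Rounded to 4 decimal places: x = -4.4477, theta = -0.0364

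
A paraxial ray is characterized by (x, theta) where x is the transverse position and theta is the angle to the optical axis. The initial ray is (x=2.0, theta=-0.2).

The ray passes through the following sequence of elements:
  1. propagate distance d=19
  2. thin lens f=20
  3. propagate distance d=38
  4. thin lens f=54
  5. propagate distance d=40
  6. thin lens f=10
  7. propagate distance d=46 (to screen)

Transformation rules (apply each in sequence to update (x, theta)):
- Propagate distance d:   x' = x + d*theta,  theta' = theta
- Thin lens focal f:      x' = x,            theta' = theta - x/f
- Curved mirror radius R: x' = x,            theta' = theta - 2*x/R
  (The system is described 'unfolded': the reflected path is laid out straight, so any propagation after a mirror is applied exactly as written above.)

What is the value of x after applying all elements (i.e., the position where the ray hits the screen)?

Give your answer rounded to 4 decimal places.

Initial: x=2.0000 theta=-0.2000
After 1 (propagate distance d=19): x=-1.8000 theta=-0.2000
After 2 (thin lens f=20): x=-1.8000 theta=-0.1100
After 3 (propagate distance d=38): x=-5.9800 theta=-0.1100
After 4 (thin lens f=54): x=-5.9800 theta=1/1350 (≈0.0007)
After 5 (propagate distance d=40): x=-8033/1350 (≈-5.9504) theta=1/1350 (≈0.0007)
After 6 (thin lens f=10): x=-8033/1350 (≈-5.9504) theta=2681/4500 (≈0.5958)
After 7 (propagate distance d=46 (to screen)): x=72412/3375 (≈21.4554) theta=2681/4500 (≈0.5958)
Rounded to 4 decimal places: x = 21.4554

Answer: 21.4554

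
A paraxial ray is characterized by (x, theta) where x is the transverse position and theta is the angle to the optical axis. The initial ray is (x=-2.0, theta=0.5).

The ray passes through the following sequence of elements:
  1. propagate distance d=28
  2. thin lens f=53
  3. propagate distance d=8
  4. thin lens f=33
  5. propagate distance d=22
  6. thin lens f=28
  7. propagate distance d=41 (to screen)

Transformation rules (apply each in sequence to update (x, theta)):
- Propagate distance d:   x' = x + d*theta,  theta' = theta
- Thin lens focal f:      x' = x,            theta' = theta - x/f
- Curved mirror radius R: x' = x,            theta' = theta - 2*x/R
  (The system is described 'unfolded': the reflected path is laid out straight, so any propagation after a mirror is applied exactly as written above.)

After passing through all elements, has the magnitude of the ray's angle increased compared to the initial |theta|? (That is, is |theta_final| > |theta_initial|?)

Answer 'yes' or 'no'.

Initial: x=-2.0000 theta=0.5000
After 1 (propagate distance d=28): x=12.0000 theta=0.5000
After 2 (thin lens f=53): x=12.0000 theta=29/106 (≈0.2736)
After 3 (propagate distance d=8): x=752/53 (≈14.1887) theta=29/106 (≈0.2736)
After 4 (thin lens f=33): x=752/53 (≈14.1887) theta=-547/3498 (≈-0.1564)
After 5 (propagate distance d=22): x=1709/159 (≈10.7484) theta=-547/3498 (≈-0.1564)
After 6 (thin lens f=28): x=1709/159 (≈10.7484) theta=-8819/16324 (≈-0.5402)
After 7 (propagate distance d=41 (to screen)): x=-558365/48972 (≈-11.4017) theta=-8819/16324 (≈-0.5402)
|theta_initial|=0.5000 |theta_final|=8819/16324 (≈0.5402) -> increased

Answer: yes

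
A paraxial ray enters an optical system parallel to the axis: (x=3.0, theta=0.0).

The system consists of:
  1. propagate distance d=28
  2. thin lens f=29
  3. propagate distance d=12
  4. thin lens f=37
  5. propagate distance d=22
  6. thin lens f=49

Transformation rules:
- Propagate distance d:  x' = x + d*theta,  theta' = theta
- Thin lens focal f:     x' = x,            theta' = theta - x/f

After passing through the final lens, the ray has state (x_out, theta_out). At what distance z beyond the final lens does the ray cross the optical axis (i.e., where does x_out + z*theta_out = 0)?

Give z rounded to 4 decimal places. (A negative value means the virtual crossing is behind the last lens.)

Answer: -13.1246

Derivation:
Initial: x=3.0000 theta=0.0000
After 1 (propagate distance d=28): x=3.0000 theta=0.0000
After 2 (thin lens f=29): x=3.0000 theta=-3/29 (≈-0.1034)
After 3 (propagate distance d=12): x=51/29 (≈1.7586) theta=-3/29 (≈-0.1034)
After 4 (thin lens f=37): x=51/29 (≈1.7586) theta=-162/1073 (≈-0.1510)
After 5 (propagate distance d=22): x=-1677/1073 (≈-1.5629) theta=-162/1073 (≈-0.1510)
After 6 (thin lens f=49): x=-1677/1073 (≈-1.5629) theta=-6261/52577 (≈-0.1191)
z_focus = -x_out/theta_out = -(-1677/1073)/(-6261/52577) = -27391/2087 ≈ -13.1246
Rounded to 4 decimal places: z = -13.1246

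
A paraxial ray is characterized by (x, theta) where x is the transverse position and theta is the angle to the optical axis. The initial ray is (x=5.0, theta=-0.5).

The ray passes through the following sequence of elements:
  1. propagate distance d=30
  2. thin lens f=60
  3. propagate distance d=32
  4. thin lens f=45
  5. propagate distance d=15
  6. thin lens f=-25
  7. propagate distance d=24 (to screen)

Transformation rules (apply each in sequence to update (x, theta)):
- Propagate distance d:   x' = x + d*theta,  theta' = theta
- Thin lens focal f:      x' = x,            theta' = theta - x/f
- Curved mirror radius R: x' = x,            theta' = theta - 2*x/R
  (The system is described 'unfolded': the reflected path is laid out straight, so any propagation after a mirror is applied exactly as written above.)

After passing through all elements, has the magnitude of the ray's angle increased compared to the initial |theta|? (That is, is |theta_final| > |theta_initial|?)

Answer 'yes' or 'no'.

Initial: x=5.0000 theta=-0.5000
After 1 (propagate distance d=30): x=-10.0000 theta=-0.5000
After 2 (thin lens f=60): x=-10.0000 theta=-1/3 (≈-0.3333)
After 3 (propagate distance d=32): x=-62/3 (≈-20.6667) theta=-1/3 (≈-0.3333)
After 4 (thin lens f=45): x=-62/3 (≈-20.6667) theta=17/135 (≈0.1259)
After 5 (propagate distance d=15): x=-169/9 (≈-18.7778) theta=17/135 (≈0.1259)
After 6 (thin lens f=-25): x=-169/9 (≈-18.7778) theta=-422/675 (≈-0.6252)
After 7 (propagate distance d=24 (to screen)): x=-7601/225 (≈-33.7822) theta=-422/675 (≈-0.6252)
|theta_initial|=0.5000 |theta_final|=422/675 (≈0.6252) -> increased

Answer: yes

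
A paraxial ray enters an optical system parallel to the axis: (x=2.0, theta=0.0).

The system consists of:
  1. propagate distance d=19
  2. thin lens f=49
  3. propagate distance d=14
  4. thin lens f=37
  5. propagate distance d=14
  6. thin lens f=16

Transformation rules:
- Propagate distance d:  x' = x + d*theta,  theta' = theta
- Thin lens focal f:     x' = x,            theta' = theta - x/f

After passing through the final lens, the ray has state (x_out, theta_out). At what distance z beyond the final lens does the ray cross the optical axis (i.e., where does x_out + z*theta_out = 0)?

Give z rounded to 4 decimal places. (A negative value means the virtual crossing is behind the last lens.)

Initial: x=2.0000 theta=0.0000
After 1 (propagate distance d=19): x=2.0000 theta=0.0000
After 2 (thin lens f=49): x=2.0000 theta=-2/49 (≈-0.0408)
After 3 (propagate distance d=14): x=10/7 (≈1.4286) theta=-2/49 (≈-0.0408)
After 4 (thin lens f=37): x=10/7 (≈1.4286) theta=-144/1813 (≈-0.0794)
After 5 (propagate distance d=14): x=82/259 (≈0.3166) theta=-144/1813 (≈-0.0794)
After 6 (thin lens f=16): x=82/259 (≈0.3166) theta=-1439/14504 (≈-0.0992)
z_focus = -x_out/theta_out = -(82/259)/(-1439/14504) = 4592/1439 ≈ 3.1911
Rounded to 4 decimal places: z = 3.1911

Answer: 3.1911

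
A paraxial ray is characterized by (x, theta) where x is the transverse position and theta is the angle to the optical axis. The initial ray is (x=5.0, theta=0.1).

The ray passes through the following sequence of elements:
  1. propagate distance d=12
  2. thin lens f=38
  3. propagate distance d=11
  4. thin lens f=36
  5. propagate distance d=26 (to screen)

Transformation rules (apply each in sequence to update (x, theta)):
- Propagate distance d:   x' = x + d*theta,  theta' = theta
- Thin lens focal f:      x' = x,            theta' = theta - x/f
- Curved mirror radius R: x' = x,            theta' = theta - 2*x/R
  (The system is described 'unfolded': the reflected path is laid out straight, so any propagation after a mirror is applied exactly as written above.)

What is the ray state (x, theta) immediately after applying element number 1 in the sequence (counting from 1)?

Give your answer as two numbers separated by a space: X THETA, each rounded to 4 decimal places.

Answer: 6.2000 0.1000

Derivation:
Initial: x=5.0000 theta=0.1000
After 1 (propagate distance d=12): x=6.2000 theta=0.1000
Rounded to 4 decimal places: x = 6.2000, theta = 0.1000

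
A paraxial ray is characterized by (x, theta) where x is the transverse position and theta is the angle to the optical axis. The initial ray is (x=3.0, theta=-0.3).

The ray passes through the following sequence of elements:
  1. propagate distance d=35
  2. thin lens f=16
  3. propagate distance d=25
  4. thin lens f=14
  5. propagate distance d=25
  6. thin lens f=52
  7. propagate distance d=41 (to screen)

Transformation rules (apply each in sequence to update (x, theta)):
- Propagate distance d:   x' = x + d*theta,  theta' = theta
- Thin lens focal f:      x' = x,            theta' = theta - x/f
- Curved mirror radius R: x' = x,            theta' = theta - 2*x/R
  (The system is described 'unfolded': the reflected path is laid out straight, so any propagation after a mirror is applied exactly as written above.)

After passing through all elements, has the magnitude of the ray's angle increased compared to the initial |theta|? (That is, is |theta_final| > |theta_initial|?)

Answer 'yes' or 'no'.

Answer: no

Derivation:
Initial: x=3.0000 theta=-0.3000
After 1 (propagate distance d=35): x=-7.5000 theta=-0.3000
After 2 (thin lens f=16): x=-7.5000 theta=27/160 (≈0.1688)
After 3 (propagate distance d=25): x=-105/32 (≈-3.2813) theta=27/160 (≈0.1688)
After 4 (thin lens f=14): x=-105/32 (≈-3.2813) theta=129/320 (≈0.4031)
After 5 (propagate distance d=25): x=435/64 (≈6.7969) theta=129/320 (≈0.4031)
After 6 (thin lens f=52): x=435/64 (≈6.7969) theta=4533/16640 (≈0.2724)
After 7 (propagate distance d=41 (to screen)): x=298953/16640 (≈17.9659) theta=4533/16640 (≈0.2724)
|theta_initial|=0.3000 |theta_final|=4533/16640 (≈0.2724) -> not increased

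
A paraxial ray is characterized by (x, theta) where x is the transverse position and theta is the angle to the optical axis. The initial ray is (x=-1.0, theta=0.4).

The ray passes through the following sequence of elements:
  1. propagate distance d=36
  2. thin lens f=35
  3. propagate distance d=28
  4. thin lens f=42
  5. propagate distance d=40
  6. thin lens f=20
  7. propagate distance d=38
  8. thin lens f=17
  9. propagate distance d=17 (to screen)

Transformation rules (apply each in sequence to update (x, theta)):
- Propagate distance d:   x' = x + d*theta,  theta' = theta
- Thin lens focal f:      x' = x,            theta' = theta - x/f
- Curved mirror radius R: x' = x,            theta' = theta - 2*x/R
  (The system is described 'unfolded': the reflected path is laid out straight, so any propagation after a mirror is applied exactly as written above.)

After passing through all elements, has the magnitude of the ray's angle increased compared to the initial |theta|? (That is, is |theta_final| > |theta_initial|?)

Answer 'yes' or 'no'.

Answer: no

Derivation:
Initial: x=-1.0000 theta=0.4000
After 1 (propagate distance d=36): x=13.4000 theta=0.4000
After 2 (thin lens f=35): x=13.4000 theta=3/175 (≈0.0171)
After 3 (propagate distance d=28): x=13.8800 theta=3/175 (≈0.0171)
After 4 (thin lens f=42): x=13.8800 theta=-47/150 (≈-0.3133)
After 5 (propagate distance d=40): x=101/75 (≈1.3467) theta=-47/150 (≈-0.3133)
After 6 (thin lens f=20): x=101/75 (≈1.3467) theta=-571/1500 (≈-0.3807)
After 7 (propagate distance d=38): x=-9839/750 (≈-13.1187) theta=-571/1500 (≈-0.3807)
After 8 (thin lens f=17): x=-9839/750 (≈-13.1187) theta=9971/25500 (≈0.3910)
After 9 (propagate distance d=17 (to screen)): x=-9707/1500 (≈-6.4713) theta=9971/25500 (≈0.3910)
|theta_initial|=0.4000 |theta_final|=9971/25500 (≈0.3910) -> not increased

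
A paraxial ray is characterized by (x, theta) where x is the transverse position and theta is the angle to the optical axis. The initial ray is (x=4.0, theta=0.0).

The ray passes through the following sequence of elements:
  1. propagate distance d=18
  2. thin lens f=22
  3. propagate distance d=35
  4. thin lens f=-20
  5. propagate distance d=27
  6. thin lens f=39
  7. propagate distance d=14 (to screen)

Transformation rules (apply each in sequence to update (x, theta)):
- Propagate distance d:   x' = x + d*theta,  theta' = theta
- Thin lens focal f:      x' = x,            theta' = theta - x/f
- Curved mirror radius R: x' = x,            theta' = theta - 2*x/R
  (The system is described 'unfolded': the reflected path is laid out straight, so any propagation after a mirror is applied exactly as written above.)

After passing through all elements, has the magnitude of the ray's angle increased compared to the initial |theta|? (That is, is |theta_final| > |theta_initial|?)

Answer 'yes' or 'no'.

Answer: yes

Derivation:
Initial: x=4.0000 theta=0.0000
After 1 (propagate distance d=18): x=4.0000 theta=0.0000
After 2 (thin lens f=22): x=4.0000 theta=-2/11 (≈-0.1818)
After 3 (propagate distance d=35): x=-26/11 (≈-2.3636) theta=-2/11 (≈-0.1818)
After 4 (thin lens f=-20): x=-26/11 (≈-2.3636) theta=-0.3000
After 5 (propagate distance d=27): x=-1151/110 (≈-10.4636) theta=-0.3000
After 6 (thin lens f=39): x=-1151/110 (≈-10.4636) theta=-68/2145 (≈-0.0317)
After 7 (propagate distance d=14 (to screen)): x=-46793/4290 (≈-10.9075) theta=-68/2145 (≈-0.0317)
|theta_initial|=0.0000 |theta_final|=68/2145 (≈0.0317) -> increased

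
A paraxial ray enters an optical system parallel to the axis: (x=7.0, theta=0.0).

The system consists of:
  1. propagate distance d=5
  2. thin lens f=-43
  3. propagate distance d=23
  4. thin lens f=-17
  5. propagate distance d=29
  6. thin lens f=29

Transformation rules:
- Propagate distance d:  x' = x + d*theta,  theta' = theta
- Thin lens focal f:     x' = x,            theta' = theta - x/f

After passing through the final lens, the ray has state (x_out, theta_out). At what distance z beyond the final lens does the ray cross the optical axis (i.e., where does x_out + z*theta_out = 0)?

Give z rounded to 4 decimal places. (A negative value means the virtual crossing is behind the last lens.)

Answer: 91.2130

Derivation:
Initial: x=7.0000 theta=0.0000
After 1 (propagate distance d=5): x=7.0000 theta=0.0000
After 2 (thin lens f=-43): x=7.0000 theta=7/43 (≈0.1628)
After 3 (propagate distance d=23): x=462/43 (≈10.7442) theta=7/43 (≈0.1628)
After 4 (thin lens f=-17): x=462/43 (≈10.7442) theta=581/731 (≈0.7948)
After 5 (propagate distance d=29): x=24703/731 (≈33.7934) theta=581/731 (≈0.7948)
After 6 (thin lens f=29): x=24703/731 (≈33.7934) theta=-462/1247 (≈-0.3705)
z_focus = -x_out/theta_out = -(24703/731)/(-462/1247) = 102341/1122 ≈ 91.2130
Rounded to 4 decimal places: z = 91.2130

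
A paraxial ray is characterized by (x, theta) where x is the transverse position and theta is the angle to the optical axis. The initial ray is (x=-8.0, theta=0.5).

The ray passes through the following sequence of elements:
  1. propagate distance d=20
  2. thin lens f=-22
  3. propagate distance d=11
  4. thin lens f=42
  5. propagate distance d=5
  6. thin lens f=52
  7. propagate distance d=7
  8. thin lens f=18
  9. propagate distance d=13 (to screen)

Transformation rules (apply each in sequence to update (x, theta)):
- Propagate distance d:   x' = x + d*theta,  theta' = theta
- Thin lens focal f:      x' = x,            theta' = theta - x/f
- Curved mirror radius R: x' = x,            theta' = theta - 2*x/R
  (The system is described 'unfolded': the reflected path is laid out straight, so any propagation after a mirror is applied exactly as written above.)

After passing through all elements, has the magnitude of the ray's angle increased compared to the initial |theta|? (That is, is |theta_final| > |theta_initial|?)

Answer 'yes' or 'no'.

Initial: x=-8.0000 theta=0.5000
After 1 (propagate distance d=20): x=2.0000 theta=0.5000
After 2 (thin lens f=-22): x=2.0000 theta=13/22 (≈0.5909)
After 3 (propagate distance d=11): x=8.5000 theta=13/22 (≈0.5909)
After 4 (thin lens f=42): x=8.5000 theta=359/924 (≈0.3885)
After 5 (propagate distance d=5): x=9649/924 (≈10.4426) theta=359/924 (≈0.3885)
After 6 (thin lens f=52): x=9649/924 (≈10.4426) theta=9019/48048 (≈0.1877)
After 7 (propagate distance d=7): x=564881/48048 (≈11.7566) theta=9019/48048 (≈0.1877)
After 8 (thin lens f=18): x=564881/48048 (≈11.7566) theta=-402539/864864 (≈-0.4654)
After 9 (propagate distance d=13 (to screen)): x=4934851/864864 (≈5.7059) theta=-402539/864864 (≈-0.4654)
|theta_initial|=0.5000 |theta_final|=402539/864864 (≈0.4654) -> not increased

Answer: no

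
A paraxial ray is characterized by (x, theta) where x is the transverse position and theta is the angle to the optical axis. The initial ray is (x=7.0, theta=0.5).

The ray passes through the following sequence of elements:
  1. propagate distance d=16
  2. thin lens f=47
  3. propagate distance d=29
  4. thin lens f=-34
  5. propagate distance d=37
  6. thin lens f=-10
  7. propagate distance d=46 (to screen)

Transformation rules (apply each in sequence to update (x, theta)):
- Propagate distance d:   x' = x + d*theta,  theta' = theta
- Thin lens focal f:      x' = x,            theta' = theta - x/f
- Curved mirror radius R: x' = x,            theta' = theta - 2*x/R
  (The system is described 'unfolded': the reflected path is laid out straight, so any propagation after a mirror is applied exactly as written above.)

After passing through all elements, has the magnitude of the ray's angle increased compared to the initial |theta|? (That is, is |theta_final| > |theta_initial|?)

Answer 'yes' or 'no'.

Initial: x=7.0000 theta=0.5000
After 1 (propagate distance d=16): x=15.0000 theta=0.5000
After 2 (thin lens f=47): x=15.0000 theta=17/94 (≈0.1809)
After 3 (propagate distance d=29): x=1903/94 (≈20.2447) theta=17/94 (≈0.1809)
After 4 (thin lens f=-34): x=1903/94 (≈20.2447) theta=2481/3196 (≈0.7763)
After 5 (propagate distance d=37): x=156499/3196 (≈48.9671) theta=2481/3196 (≈0.7763)
After 6 (thin lens f=-10): x=156499/3196 (≈48.9671) theta=181309/31960 (≈5.6730)
After 7 (propagate distance d=46 (to screen)): x=2476301/7990 (≈309.9250) theta=181309/31960 (≈5.6730)
|theta_initial|=0.5000 |theta_final|=181309/31960 (≈5.6730) -> increased

Answer: yes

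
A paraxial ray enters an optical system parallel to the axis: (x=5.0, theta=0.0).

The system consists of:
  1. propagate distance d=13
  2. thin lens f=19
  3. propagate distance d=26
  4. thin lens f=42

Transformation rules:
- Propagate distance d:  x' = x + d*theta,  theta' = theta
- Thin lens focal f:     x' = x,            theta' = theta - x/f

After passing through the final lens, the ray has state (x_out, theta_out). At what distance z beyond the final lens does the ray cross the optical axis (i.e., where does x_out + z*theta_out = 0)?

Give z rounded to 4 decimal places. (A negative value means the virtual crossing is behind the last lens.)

Answer: -8.4000

Derivation:
Initial: x=5.0000 theta=0.0000
After 1 (propagate distance d=13): x=5.0000 theta=0.0000
After 2 (thin lens f=19): x=5.0000 theta=-5/19 (≈-0.2632)
After 3 (propagate distance d=26): x=-35/19 (≈-1.8421) theta=-5/19 (≈-0.2632)
After 4 (thin lens f=42): x=-35/19 (≈-1.8421) theta=-25/114 (≈-0.2193)
z_focus = -x_out/theta_out = -(-35/19)/(-25/114) = -8.4000
Rounded to 4 decimal places: z = -8.4000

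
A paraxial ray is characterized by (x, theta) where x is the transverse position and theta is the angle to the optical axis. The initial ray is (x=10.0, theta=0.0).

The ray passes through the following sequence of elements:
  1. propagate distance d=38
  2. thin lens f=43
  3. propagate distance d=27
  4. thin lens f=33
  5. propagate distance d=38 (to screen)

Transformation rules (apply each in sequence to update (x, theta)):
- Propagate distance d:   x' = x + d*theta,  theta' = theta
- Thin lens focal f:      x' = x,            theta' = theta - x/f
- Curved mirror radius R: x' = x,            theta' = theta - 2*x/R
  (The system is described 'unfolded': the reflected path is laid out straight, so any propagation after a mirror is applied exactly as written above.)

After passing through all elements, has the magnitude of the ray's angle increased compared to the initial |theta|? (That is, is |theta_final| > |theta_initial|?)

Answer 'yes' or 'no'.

Initial: x=10.0000 theta=0.0000
After 1 (propagate distance d=38): x=10.0000 theta=0.0000
After 2 (thin lens f=43): x=10.0000 theta=-10/43 (≈-0.2326)
After 3 (propagate distance d=27): x=160/43 (≈3.7209) theta=-10/43 (≈-0.2326)
After 4 (thin lens f=33): x=160/43 (≈3.7209) theta=-490/1419 (≈-0.3453)
After 5 (propagate distance d=38 (to screen)): x=-13340/1419 (≈-9.4010) theta=-490/1419 (≈-0.3453)
|theta_initial|=0.0000 |theta_final|=490/1419 (≈0.3453) -> increased

Answer: yes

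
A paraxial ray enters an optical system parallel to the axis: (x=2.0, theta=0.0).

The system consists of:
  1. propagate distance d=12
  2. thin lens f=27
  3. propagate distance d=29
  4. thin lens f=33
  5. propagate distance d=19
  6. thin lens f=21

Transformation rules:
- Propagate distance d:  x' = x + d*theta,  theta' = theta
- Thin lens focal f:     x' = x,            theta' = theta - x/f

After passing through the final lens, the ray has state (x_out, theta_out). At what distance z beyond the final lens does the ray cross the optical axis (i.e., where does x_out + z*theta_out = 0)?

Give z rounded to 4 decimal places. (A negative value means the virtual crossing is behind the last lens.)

Answer: 3438.7500

Derivation:
Initial: x=2.0000 theta=0.0000
After 1 (propagate distance d=12): x=2.0000 theta=0.0000
After 2 (thin lens f=27): x=2.0000 theta=-2/27 (≈-0.0741)
After 3 (propagate distance d=29): x=-4/27 (≈-0.1481) theta=-2/27 (≈-0.0741)
After 4 (thin lens f=33): x=-4/27 (≈-0.1481) theta=-62/891 (≈-0.0696)
After 5 (propagate distance d=19): x=-1310/891 (≈-1.4703) theta=-62/891 (≈-0.0696)
After 6 (thin lens f=21): x=-1310/891 (≈-1.4703) theta=8/18711 (≈0.0004)
z_focus = -x_out/theta_out = -(-1310/891)/(8/18711) = 3438.7500
Rounded to 4 decimal places: z = 3438.7500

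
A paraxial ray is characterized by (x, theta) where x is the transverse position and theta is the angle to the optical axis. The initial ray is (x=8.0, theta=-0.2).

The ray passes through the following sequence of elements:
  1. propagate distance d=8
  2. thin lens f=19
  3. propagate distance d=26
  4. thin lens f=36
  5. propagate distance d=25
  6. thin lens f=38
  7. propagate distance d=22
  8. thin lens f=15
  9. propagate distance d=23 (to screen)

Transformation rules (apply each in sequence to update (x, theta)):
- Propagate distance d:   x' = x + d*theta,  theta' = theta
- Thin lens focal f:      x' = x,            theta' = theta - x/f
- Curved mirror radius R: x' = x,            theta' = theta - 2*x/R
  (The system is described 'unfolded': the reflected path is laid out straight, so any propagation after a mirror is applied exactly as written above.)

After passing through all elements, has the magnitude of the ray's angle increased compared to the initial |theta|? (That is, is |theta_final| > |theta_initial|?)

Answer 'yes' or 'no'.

Initial: x=8.0000 theta=-0.2000
After 1 (propagate distance d=8): x=6.4000 theta=-0.2000
After 2 (thin lens f=19): x=6.4000 theta=-51/95 (≈-0.5368)
After 3 (propagate distance d=26): x=-718/95 (≈-7.5579) theta=-51/95 (≈-0.5368)
After 4 (thin lens f=36): x=-718/95 (≈-7.5579) theta=-559/1710 (≈-0.3269)
After 5 (propagate distance d=25): x=-26899/1710 (≈-15.7304) theta=-559/1710 (≈-0.3269)
After 6 (thin lens f=38): x=-26899/1710 (≈-15.7304) theta=5657/64980 (≈0.0871)
After 7 (propagate distance d=22): x=-74809/5415 (≈-13.8151) theta=5657/64980 (≈0.0871)
After 8 (thin lens f=15): x=-74809/5415 (≈-13.8151) theta=327521/324900 (≈1.0081)
After 9 (propagate distance d=23 (to screen)): x=3044443/324900 (≈9.3704) theta=327521/324900 (≈1.0081)
|theta_initial|=0.2000 |theta_final|=327521/324900 (≈1.0081) -> increased

Answer: yes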